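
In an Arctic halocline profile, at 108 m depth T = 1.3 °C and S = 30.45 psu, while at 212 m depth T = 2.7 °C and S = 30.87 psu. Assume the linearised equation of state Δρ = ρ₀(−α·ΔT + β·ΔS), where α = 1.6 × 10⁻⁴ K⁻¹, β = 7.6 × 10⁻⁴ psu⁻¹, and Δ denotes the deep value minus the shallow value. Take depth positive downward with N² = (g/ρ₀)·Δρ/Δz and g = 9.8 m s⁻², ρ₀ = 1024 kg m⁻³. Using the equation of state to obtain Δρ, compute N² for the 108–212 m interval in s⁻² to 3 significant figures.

ΔT = +1.4 K, ΔS = +0.42 psu (deep − shallow).
Δρ/ρ₀ = −αΔT + βΔS = -2.24 × 10⁻⁴ + 3.192 × 10⁻⁴ = 9.52 × 10⁻⁵, so Δρ ≈ 0.09748 kg m⁻³.
N² = (g/ρ₀)·Δρ/Δz = g·(Δρ/ρ₀)/Δz = 9.8 × 9.52 × 10⁻⁵ / 104 = 8.9708 × 10⁻⁶ s⁻² ≈ 8.97 × 10⁻⁶ s⁻².

8.97 × 10⁻⁶ s⁻²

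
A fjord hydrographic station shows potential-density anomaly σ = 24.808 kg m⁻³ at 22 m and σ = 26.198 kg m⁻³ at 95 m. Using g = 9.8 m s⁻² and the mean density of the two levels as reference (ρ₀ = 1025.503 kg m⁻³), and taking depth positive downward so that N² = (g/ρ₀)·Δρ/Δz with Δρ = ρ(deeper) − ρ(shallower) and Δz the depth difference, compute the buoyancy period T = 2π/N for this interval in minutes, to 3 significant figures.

7.76 min

Δρ = 1026.198 − 1024.808 = 1.390 kg m⁻³ over Δz = 95 − 22 = 73 m.
N² = (9.8/1025.503) × (1.390/73) = 1.8196 × 10⁻⁴ s⁻².
N = √(1.8196 × 10⁻⁴) = 0.013489 rad s⁻¹, so T = 2π/N = 465.80 s = 7.7633 min ≈ 7.76 min.
A positive N² confirms static stability across the interval.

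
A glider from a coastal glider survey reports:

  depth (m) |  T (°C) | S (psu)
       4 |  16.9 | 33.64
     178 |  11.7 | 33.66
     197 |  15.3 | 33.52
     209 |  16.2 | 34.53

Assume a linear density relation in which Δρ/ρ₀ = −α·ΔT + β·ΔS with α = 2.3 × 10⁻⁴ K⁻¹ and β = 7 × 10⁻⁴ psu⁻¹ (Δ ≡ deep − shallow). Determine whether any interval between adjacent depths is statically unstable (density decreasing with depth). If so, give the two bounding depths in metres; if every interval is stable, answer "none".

Evaluate Δρ/ρ₀ = −αΔT + βΔS across each adjacent pair:
  4–178 m: −αΔT+βΔS = −(2.3 × 10⁻⁴)(-5.2)+(7 × 10⁻⁴)(+0.02) = 1.2 × 10⁻³ → stable
  178–197 m: −αΔT+βΔS = −(2.3 × 10⁻⁴)(+3.6)+(7 × 10⁻⁴)(-0.14) = -9.3 × 10⁻⁴ → UNSTABLE
  197–209 m: −αΔT+βΔS = −(2.3 × 10⁻⁴)(+0.9)+(7 × 10⁻⁴)(+1.01) = 5.0 × 10⁻⁴ → stable
The 178–197 m interval has Δρ < 0: lighter water underlies denser water.

178–197 m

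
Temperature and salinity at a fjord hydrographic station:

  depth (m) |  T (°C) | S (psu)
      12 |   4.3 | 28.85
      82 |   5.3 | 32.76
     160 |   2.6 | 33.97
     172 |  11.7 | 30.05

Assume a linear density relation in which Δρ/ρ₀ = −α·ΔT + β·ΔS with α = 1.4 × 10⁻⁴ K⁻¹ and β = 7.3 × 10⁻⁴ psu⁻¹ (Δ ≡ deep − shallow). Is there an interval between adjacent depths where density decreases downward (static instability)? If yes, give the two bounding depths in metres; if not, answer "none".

160–172 m

Evaluate Δρ/ρ₀ = −αΔT + βΔS across each adjacent pair:
  12–82 m: −αΔT+βΔS = −(1.4 × 10⁻⁴)(+1.0)+(7.3 × 10⁻⁴)(+3.91) = 2.7 × 10⁻³ → stable
  82–160 m: −αΔT+βΔS = −(1.4 × 10⁻⁴)(-2.7)+(7.3 × 10⁻⁴)(+1.21) = 1.3 × 10⁻³ → stable
  160–172 m: −αΔT+βΔS = −(1.4 × 10⁻⁴)(+9.1)+(7.3 × 10⁻⁴)(-3.92) = -4.1 × 10⁻³ → UNSTABLE
The 160–172 m interval has Δρ < 0: lighter water underlies denser water.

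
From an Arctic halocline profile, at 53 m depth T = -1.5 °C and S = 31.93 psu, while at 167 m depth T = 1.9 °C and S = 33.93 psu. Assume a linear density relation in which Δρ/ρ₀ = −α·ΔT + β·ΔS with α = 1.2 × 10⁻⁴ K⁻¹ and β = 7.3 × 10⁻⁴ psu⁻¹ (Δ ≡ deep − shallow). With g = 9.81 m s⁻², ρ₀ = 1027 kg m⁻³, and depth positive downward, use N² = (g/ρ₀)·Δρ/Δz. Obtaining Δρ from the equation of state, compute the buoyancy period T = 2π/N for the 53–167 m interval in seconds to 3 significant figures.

ΔT = +3.4 K, ΔS = +2.00 psu (deep − shallow).
Δρ/ρ₀ = −αΔT + βΔS = -4.08 × 10⁻⁴ + 1.46 × 10⁻³ = 1.052 × 10⁻³, so Δρ ≈ 1.080 kg m⁻³.
N² = (g/ρ₀)·Δρ/Δz = g·(Δρ/ρ₀)/Δz = 9.81 × 1.052 × 10⁻³ / 114 = 9.0527 × 10⁻⁵ s⁻².
N = √(9.0527 × 10⁻⁵) = 9.5146 × 10⁻³ rad s⁻¹ → T = 2π/N = 660.37 s ≈ 660 s.

660 s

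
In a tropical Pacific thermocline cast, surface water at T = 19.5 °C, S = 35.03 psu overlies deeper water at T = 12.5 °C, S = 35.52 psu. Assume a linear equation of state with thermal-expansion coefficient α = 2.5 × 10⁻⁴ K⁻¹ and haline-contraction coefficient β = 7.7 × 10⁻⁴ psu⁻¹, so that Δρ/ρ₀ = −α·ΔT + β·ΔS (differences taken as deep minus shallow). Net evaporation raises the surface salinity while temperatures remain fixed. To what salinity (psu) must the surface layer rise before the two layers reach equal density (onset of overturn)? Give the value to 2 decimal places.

Neutral buoyancy requires −α(T_deep − T_surf) + β(S_deep − S_surf′) = 0.
S_surf′ = S_deep − (α/β)·ΔT = 35.52 − (2.5 × 10⁻⁴/7.7 × 10⁻⁴)·(-7.0) = 37.7927 psu.
Increase required: 37.7927 − 35.03 = 2.7627 psu.

37.79 psu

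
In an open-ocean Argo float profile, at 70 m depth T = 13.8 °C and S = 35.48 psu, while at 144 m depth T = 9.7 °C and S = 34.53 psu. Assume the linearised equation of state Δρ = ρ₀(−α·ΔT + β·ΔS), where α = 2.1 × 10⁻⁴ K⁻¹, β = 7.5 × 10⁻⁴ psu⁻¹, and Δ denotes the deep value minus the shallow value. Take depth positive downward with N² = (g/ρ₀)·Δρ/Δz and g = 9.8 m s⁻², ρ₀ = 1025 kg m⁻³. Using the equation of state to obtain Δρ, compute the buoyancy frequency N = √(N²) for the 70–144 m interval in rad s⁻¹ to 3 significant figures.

4.43 × 10⁻³ rad s⁻¹

ΔT = -4.1 K, ΔS = -0.95 psu (deep − shallow).
Δρ/ρ₀ = −αΔT + βΔS = 8.61 × 10⁻⁴ − 7.125 × 10⁻⁴ = 1.485 × 10⁻⁴, so Δρ ≈ 0.1522 kg m⁻³.
N² = (g/ρ₀)·Δρ/Δz = g·(Δρ/ρ₀)/Δz = 9.8 × 1.485 × 10⁻⁴ / 74 = 1.9666 × 10⁻⁵ s⁻².
N = √(1.9666 × 10⁻⁵) = 4.4346 × 10⁻³ rad s⁻¹ ≈ 4.43 × 10⁻³ rad s⁻¹.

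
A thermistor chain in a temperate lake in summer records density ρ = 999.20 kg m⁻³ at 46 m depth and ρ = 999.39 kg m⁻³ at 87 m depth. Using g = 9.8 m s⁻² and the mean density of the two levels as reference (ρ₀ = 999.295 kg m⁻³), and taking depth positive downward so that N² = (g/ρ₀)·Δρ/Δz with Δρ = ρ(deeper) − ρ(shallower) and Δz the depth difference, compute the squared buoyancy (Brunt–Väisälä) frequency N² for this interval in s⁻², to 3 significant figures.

Δρ = 999.39 − 999.20 = 0.19 kg m⁻³ over Δz = 87 − 46 = 41 m.
N² = (9.8/999.295) × (0.19/41) = 4.5447 × 10⁻⁵ s⁻² ≈ 4.54 × 10⁻⁵ s⁻².

4.54 × 10⁻⁵ s⁻²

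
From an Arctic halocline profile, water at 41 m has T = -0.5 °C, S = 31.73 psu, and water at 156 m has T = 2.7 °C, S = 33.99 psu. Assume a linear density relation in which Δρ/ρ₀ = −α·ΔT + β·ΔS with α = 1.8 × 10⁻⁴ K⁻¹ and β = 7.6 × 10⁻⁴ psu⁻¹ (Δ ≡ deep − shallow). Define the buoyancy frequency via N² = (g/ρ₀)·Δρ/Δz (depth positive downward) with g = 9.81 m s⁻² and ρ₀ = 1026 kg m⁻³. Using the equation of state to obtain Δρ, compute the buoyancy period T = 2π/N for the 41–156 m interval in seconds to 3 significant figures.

637 s

ΔT = +3.2 K, ΔS = +2.26 psu (deep − shallow).
Δρ/ρ₀ = −αΔT + βΔS = -5.76 × 10⁻⁴ + 1.7176 × 10⁻³ = 1.1416 × 10⁻³, so Δρ ≈ 1.171 kg m⁻³.
N² = (g/ρ₀)·Δρ/Δz = g·(Δρ/ρ₀)/Δz = 9.81 × 1.1416 × 10⁻³ / 115 = 9.7383 × 10⁻⁵ s⁻².
N = √(9.7383 × 10⁻⁵) = 9.8683 × 10⁻³ rad s⁻¹ → T = 2π/N = 636.70 s ≈ 637 s.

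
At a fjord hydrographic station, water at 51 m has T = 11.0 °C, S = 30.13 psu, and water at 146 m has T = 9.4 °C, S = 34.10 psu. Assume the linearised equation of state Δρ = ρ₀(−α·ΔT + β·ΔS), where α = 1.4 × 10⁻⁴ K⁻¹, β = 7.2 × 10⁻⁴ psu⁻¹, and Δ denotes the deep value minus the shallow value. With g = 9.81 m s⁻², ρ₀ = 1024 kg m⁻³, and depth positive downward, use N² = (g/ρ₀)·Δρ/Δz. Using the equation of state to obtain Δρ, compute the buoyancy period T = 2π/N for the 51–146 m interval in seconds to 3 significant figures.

352 s

ΔT = -1.6 K, ΔS = +3.97 psu (deep − shallow).
Δρ/ρ₀ = −αΔT + βΔS = 2.24 × 10⁻⁴ + 2.8584 × 10⁻³ = 3.0824 × 10⁻³, so Δρ ≈ 3.156 kg m⁻³.
N² = (g/ρ₀)·Δρ/Δz = g·(Δρ/ρ₀)/Δz = 9.81 × 3.0824 × 10⁻³ / 95 = 3.1830 × 10⁻⁴ s⁻².
N = √(3.1830 × 10⁻⁴) = 0.017841 rad s⁻¹ → T = 2π/N = 352.18 s ≈ 352 s.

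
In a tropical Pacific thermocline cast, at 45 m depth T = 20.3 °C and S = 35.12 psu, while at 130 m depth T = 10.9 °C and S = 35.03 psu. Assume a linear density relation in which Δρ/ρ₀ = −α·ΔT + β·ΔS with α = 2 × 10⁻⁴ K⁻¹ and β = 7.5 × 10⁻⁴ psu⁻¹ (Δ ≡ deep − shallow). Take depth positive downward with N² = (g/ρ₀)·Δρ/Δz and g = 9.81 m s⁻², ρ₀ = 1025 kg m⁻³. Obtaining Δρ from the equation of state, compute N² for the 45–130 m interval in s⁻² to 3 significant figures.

ΔT = -9.4 K, ΔS = -0.09 psu (deep − shallow).
Δρ/ρ₀ = −αΔT + βΔS = 1.88 × 10⁻³ − 6.75 × 10⁻⁵ = 1.8125 × 10⁻³, so Δρ ≈ 1.858 kg m⁻³.
N² = (g/ρ₀)·Δρ/Δz = g·(Δρ/ρ₀)/Δz = 9.81 × 1.8125 × 10⁻³ / 85 = 2.0918 × 10⁻⁴ s⁻² ≈ 2.09 × 10⁻⁴ s⁻².

2.09 × 10⁻⁴ s⁻²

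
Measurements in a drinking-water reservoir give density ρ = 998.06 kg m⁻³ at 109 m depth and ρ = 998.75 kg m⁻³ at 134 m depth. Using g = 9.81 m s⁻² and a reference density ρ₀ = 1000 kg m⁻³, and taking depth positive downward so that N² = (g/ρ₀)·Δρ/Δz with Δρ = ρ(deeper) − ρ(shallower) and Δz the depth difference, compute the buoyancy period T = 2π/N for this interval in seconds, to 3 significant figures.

382 s

Δρ = 998.75 − 998.06 = 0.69 kg m⁻³ over Δz = 134 − 109 = 25 m.
N² = (9.81/1000) × (0.69/25) = 2.7076 × 10⁻⁴ s⁻².
N = √(2.7076 × 10⁻⁴) = 0.016455 rad s⁻¹, so T = 2π/N = 381.84 s ≈ 382 s.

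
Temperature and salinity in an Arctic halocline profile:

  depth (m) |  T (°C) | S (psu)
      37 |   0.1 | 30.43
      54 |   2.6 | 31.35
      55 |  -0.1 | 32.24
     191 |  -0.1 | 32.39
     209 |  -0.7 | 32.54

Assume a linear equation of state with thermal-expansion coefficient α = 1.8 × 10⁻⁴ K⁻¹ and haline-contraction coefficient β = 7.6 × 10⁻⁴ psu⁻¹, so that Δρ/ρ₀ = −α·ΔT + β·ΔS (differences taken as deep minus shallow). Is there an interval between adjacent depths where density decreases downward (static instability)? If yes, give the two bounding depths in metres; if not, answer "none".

none

Evaluate Δρ/ρ₀ = −αΔT + βΔS across each adjacent pair:
  37–54 m: −αΔT+βΔS = −(1.8 × 10⁻⁴)(+2.5)+(7.6 × 10⁻⁴)(+0.92) = 2.5 × 10⁻⁴ → stable
  54–55 m: −αΔT+βΔS = −(1.8 × 10⁻⁴)(-2.7)+(7.6 × 10⁻⁴)(+0.89) = 1.2 × 10⁻³ → stable
  55–191 m: −αΔT+βΔS = −(1.8 × 10⁻⁴)(+0.0)+(7.6 × 10⁻⁴)(+0.15) = 1.1 × 10⁻⁴ → stable
  191–209 m: −αΔT+βΔS = −(1.8 × 10⁻⁴)(-0.6)+(7.6 × 10⁻⁴)(+0.15) = 2.2 × 10⁻⁴ → stable
Every interval has Δρ > 0: the column is stably stratified throughout.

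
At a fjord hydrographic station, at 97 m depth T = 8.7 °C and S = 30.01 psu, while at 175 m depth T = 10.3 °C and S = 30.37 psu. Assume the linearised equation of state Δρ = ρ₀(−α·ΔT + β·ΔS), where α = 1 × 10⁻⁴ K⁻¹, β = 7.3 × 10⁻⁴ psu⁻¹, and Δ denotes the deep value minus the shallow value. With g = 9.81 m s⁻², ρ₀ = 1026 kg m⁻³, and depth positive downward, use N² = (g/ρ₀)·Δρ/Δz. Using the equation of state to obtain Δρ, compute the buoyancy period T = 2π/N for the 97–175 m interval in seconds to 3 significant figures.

1.75 × 10³ s

ΔT = +1.6 K, ΔS = +0.36 psu (deep − shallow).
Δρ/ρ₀ = −αΔT + βΔS = -1.60 × 10⁻⁴ + 2.628 × 10⁻⁴ = 1.028 × 10⁻⁴, so Δρ ≈ 0.1055 kg m⁻³.
N² = (g/ρ₀)·Δρ/Δz = g·(Δρ/ρ₀)/Δz = 9.81 × 1.028 × 10⁻⁴ / 78 = 1.2929 × 10⁻⁵ s⁻².
N = √(1.2929 × 10⁻⁵) = 3.5957 × 10⁻³ rad s⁻¹ → T = 2π/N = 1.7474 × 10³ s ≈ 1.75 × 10³ s.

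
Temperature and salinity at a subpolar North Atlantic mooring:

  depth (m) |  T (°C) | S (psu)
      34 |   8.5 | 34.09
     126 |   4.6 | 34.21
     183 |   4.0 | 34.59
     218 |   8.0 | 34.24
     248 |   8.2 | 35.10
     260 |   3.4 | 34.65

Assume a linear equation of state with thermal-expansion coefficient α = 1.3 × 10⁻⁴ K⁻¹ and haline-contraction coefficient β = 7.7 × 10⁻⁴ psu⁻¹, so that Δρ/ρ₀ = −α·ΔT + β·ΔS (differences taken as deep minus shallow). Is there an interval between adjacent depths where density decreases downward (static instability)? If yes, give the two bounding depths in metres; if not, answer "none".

Evaluate Δρ/ρ₀ = −αΔT + βΔS across each adjacent pair:
  34–126 m: −αΔT+βΔS = −(1.3 × 10⁻⁴)(-3.9)+(7.7 × 10⁻⁴)(+0.12) = 6.0 × 10⁻⁴ → stable
  126–183 m: −αΔT+βΔS = −(1.3 × 10⁻⁴)(-0.6)+(7.7 × 10⁻⁴)(+0.38) = 3.7 × 10⁻⁴ → stable
  183–218 m: −αΔT+βΔS = −(1.3 × 10⁻⁴)(+4.0)+(7.7 × 10⁻⁴)(-0.35) = -7.9 × 10⁻⁴ → UNSTABLE
  218–248 m: −αΔT+βΔS = −(1.3 × 10⁻⁴)(+0.2)+(7.7 × 10⁻⁴)(+0.86) = 6.4 × 10⁻⁴ → stable
  248–260 m: −αΔT+βΔS = −(1.3 × 10⁻⁴)(-4.8)+(7.7 × 10⁻⁴)(-0.45) = 2.8 × 10⁻⁴ → stable
The 183–218 m interval has Δρ < 0: lighter water underlies denser water.

183–218 m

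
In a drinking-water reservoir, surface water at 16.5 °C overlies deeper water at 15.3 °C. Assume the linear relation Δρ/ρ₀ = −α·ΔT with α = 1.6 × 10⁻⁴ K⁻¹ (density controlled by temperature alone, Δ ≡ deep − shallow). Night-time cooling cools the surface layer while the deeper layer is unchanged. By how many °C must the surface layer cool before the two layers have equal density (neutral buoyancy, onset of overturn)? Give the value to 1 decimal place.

With temperature the only control, equal density requires T_surf′ = T_deep.
T_surf′ = 15.3 °C.
Cooling required: 16.5 − 15.3 = 1.2 °C.

1.2 °C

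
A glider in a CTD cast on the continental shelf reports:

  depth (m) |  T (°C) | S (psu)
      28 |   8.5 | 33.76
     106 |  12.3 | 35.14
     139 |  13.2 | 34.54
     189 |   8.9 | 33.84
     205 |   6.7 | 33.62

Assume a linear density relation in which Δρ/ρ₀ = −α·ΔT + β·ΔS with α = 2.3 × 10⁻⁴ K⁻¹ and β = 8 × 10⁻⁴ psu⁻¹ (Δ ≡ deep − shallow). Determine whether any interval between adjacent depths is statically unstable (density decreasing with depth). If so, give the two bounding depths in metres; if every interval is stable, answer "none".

106–139 m

Evaluate Δρ/ρ₀ = −αΔT + βΔS across each adjacent pair:
  28–106 m: −αΔT+βΔS = −(2.3 × 10⁻⁴)(+3.8)+(8 × 10⁻⁴)(+1.38) = 2.3 × 10⁻⁴ → stable
  106–139 m: −αΔT+βΔS = −(2.3 × 10⁻⁴)(+0.9)+(8 × 10⁻⁴)(-0.60) = -6.9 × 10⁻⁴ → UNSTABLE
  139–189 m: −αΔT+βΔS = −(2.3 × 10⁻⁴)(-4.3)+(8 × 10⁻⁴)(-0.70) = 4.3 × 10⁻⁴ → stable
  189–205 m: −αΔT+βΔS = −(2.3 × 10⁻⁴)(-2.2)+(8 × 10⁻⁴)(-0.22) = 3.3 × 10⁻⁴ → stable
The 106–139 m interval has Δρ < 0: lighter water underlies denser water.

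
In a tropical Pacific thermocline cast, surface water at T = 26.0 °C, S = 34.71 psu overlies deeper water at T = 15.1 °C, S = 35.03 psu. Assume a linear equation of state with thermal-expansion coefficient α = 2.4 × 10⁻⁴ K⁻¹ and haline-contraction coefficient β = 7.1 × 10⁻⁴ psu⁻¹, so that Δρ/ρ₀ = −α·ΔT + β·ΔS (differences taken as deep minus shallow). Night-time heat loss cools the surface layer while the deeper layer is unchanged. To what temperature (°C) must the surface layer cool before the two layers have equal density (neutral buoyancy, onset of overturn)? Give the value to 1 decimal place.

14.2 °C

Neutral buoyancy requires Δρ = 0, i.e. −α(T_deep − T_surf′) + β(S_deep − S_surf) = 0.
T_surf′ = T_deep − (β/α)·ΔS = 15.1 − (7.1 × 10⁻⁴/2.4 × 10⁻⁴)·(+0.32) = 14.153 °C.
Cooling required: 26.0 − (14.153) = 11.847 °C.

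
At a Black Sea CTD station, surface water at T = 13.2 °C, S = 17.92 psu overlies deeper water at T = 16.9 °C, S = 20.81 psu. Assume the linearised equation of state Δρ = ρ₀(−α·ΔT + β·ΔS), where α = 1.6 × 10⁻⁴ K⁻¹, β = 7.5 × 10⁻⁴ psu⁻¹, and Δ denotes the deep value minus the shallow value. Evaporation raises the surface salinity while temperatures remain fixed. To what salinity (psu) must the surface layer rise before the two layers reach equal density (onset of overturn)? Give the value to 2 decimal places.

20.02 psu

Neutral buoyancy requires −α(T_deep − T_surf) + β(S_deep − S_surf′) = 0.
S_surf′ = S_deep − (α/β)·ΔT = 20.81 − (1.6 × 10⁻⁴/7.5 × 10⁻⁴)·(+3.7) = 20.0207 psu.
Increase required: 20.0207 − 17.92 = 2.1007 psu.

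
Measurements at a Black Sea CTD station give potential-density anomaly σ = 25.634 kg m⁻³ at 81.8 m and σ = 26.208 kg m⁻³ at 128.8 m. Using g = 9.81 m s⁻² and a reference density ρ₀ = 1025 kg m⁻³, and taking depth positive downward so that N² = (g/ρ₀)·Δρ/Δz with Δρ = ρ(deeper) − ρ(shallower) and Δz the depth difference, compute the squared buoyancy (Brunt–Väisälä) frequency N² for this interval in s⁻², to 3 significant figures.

1.17 × 10⁻⁴ s⁻²

Δρ = 1026.208 − 1025.634 = 0.574 kg m⁻³ over Δz = 128.8 − 81.8 = 47 m.
N² = (9.81/1025) × (0.574/47) = 1.1689 × 10⁻⁴ s⁻² ≈ 1.17 × 10⁻⁴ s⁻².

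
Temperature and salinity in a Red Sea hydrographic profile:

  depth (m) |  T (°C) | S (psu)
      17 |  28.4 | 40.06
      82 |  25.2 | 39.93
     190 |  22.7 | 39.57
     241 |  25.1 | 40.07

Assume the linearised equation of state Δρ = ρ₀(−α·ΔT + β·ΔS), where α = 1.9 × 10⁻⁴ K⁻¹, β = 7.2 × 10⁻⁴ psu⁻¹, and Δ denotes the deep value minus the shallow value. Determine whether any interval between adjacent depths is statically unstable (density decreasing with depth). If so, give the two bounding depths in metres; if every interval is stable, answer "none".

190–241 m

Evaluate Δρ/ρ₀ = −αΔT + βΔS across each adjacent pair:
  17–82 m: −αΔT+βΔS = −(1.9 × 10⁻⁴)(-3.2)+(7.2 × 10⁻⁴)(-0.13) = 5.1 × 10⁻⁴ → stable
  82–190 m: −αΔT+βΔS = −(1.9 × 10⁻⁴)(-2.5)+(7.2 × 10⁻⁴)(-0.36) = 2.2 × 10⁻⁴ → stable
  190–241 m: −αΔT+βΔS = −(1.9 × 10⁻⁴)(+2.4)+(7.2 × 10⁻⁴)(+0.50) = -9.6 × 10⁻⁵ → UNSTABLE
The 190–241 m interval has Δρ < 0: lighter water underlies denser water.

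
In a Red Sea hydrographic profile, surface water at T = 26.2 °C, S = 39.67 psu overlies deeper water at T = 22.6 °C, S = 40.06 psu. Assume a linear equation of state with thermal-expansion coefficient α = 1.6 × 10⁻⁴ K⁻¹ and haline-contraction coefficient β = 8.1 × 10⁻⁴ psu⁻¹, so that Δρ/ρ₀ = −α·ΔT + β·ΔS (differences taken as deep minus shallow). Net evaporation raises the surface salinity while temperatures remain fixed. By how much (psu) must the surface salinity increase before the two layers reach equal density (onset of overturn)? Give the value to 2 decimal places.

Neutral buoyancy requires −α(T_deep − T_surf) + β(S_deep − S_surf′) = 0.
S_surf′ = S_deep − (α/β)·ΔT = 40.06 − (1.6 × 10⁻⁴/8.1 × 10⁻⁴)·(-3.6) = 40.7711 psu.
Increase required: 40.7711 − 39.67 = 1.1011 psu.

1.10 psu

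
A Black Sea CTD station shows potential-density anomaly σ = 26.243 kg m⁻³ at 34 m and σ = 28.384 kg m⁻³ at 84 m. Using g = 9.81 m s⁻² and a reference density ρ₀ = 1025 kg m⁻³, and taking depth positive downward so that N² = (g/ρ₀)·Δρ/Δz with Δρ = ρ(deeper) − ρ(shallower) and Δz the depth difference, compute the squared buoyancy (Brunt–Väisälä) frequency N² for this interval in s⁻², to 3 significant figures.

4.10 × 10⁻⁴ s⁻²

Δρ = 1028.384 − 1026.243 = 2.141 kg m⁻³ over Δz = 84 − 34 = 50 m.
N² = (9.81/1025) × (2.141/50) = 4.0982 × 10⁻⁴ s⁻² ≈ 4.10 × 10⁻⁴ s⁻².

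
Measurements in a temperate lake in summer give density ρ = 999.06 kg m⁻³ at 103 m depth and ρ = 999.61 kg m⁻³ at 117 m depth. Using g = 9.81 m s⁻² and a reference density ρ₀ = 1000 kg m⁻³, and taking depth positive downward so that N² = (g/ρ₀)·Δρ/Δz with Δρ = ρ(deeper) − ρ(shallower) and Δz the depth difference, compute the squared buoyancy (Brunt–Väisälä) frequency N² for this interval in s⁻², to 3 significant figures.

Δρ = 999.61 − 999.06 = 0.55 kg m⁻³ over Δz = 117 − 103 = 14 m.
N² = (9.81/1000) × (0.55/14) = 3.8539 × 10⁻⁴ s⁻² ≈ 3.85 × 10⁻⁴ s⁻².

3.85 × 10⁻⁴ s⁻²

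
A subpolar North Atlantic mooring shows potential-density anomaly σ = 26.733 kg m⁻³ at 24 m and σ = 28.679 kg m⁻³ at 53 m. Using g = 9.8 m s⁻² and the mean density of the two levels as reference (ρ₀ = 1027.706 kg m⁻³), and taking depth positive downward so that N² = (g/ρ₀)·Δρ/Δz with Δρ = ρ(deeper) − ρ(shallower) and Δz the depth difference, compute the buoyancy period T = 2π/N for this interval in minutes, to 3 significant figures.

4.14 min

Δρ = 1028.679 − 1026.733 = 1.946 kg m⁻³ over Δz = 53 − 24 = 29 m.
N² = (9.8/1027.706) × (1.946/29) = 6.3989 × 10⁻⁴ s⁻².
N = √(6.3989 × 10⁻⁴) = 0.025296 rad s⁻¹, so T = 2π/N = 248.39 s = 4.1398 min ≈ 4.14 min.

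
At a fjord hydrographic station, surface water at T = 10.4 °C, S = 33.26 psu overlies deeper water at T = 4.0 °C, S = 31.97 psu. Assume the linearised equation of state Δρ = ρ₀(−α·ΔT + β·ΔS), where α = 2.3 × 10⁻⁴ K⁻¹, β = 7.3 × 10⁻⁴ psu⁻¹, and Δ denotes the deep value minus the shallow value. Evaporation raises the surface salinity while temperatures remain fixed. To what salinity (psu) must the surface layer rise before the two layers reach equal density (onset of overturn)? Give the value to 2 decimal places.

Neutral buoyancy requires −α(T_deep − T_surf) + β(S_deep − S_surf′) = 0.
S_surf′ = S_deep − (α/β)·ΔT = 31.97 − (2.3 × 10⁻⁴/7.3 × 10⁻⁴)·(-6.4) = 33.9864 psu.
Increase required: 33.9864 − 33.26 = 0.7264 psu.

33.99 psu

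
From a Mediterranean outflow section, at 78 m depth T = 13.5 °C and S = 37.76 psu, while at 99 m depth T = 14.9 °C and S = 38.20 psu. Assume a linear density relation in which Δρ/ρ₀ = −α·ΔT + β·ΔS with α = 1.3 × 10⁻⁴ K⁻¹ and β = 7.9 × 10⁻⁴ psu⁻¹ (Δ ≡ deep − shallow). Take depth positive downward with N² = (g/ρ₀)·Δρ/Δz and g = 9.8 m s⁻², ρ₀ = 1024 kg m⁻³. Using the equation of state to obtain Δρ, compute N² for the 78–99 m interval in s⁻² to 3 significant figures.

7.73 × 10⁻⁵ s⁻²

ΔT = +1.4 K, ΔS = +0.44 psu (deep − shallow).
Δρ/ρ₀ = −αΔT + βΔS = -1.82 × 10⁻⁴ + 3.476 × 10⁻⁴ = 1.656 × 10⁻⁴, so Δρ ≈ 0.1696 kg m⁻³.
N² = (g/ρ₀)·Δρ/Δz = g·(Δρ/ρ₀)/Δz = 9.8 × 1.656 × 10⁻⁴ / 21 = 7.7280 × 10⁻⁵ s⁻² ≈ 7.73 × 10⁻⁵ s⁻².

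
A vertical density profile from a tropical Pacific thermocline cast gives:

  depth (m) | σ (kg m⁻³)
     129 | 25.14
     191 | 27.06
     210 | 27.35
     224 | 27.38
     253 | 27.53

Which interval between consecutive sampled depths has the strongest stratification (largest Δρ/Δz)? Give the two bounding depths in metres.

Compute the density gradient over each adjacent pair:
  129–191 m: Δρ/Δz = 1.92/62 = 0.031 kg m⁻⁴
  191–210 m: Δρ/Δz = 0.29/19 = 0.015 kg m⁻⁴
  210–224 m: Δρ/Δz = 0.03/14 = 2.1 × 10⁻³ kg m⁻⁴
  224–253 m: Δρ/Δz = 0.15/29 = 5.2 × 10⁻³ kg m⁻⁴
The largest gradient is in the 129–191 m interval — the pycnocline.

129–191 m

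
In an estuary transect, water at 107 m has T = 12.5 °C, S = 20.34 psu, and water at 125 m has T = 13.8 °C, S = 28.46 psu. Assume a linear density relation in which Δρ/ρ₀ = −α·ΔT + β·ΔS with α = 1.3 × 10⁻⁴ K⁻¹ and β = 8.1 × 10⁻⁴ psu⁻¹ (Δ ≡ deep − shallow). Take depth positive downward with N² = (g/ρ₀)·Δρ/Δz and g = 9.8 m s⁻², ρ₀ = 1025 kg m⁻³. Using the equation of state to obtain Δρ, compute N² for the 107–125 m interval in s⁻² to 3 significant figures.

3.49 × 10⁻³ s⁻²

ΔT = +1.3 K, ΔS = +8.12 psu (deep − shallow).
Δρ/ρ₀ = −αΔT + βΔS = -1.69 × 10⁻⁴ + 6.5772 × 10⁻³ = 6.4082 × 10⁻³, so Δρ ≈ 6.568 kg m⁻³.
N² = (g/ρ₀)·Δρ/Δz = g·(Δρ/ρ₀)/Δz = 9.8 × 6.4082 × 10⁻³ / 18 = 3.4889 × 10⁻³ s⁻² ≈ 3.49 × 10⁻³ s⁻².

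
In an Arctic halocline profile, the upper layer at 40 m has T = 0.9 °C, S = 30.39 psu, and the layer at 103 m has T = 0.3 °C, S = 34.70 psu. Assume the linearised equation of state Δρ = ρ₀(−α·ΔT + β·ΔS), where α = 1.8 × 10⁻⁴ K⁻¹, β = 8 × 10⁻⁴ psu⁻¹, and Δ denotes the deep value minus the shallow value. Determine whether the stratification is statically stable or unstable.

ΔT = 0.3 − 0.9 = -0.6 K and ΔS = 34.70 − 30.39 = +4.31 psu (deep − shallow).
−αΔT = 1.08 × 10⁻⁴; βΔS = 3.448 × 10⁻³; sum Δρ/ρ₀ = 3.556 × 10⁻³.
Δρ/ρ₀ > 0, so Δρ > 0: deeper water is denser → statically stable.

stable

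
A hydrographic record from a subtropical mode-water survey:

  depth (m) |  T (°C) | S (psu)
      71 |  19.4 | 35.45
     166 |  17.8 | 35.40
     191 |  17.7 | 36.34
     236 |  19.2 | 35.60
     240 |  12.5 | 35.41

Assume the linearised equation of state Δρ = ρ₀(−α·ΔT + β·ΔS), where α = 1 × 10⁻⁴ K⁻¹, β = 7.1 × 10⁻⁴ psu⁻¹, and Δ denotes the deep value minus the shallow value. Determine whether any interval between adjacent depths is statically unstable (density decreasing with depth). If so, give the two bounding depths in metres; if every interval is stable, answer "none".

191–236 m

Evaluate Δρ/ρ₀ = −αΔT + βΔS across each adjacent pair:
  71–166 m: −αΔT+βΔS = −(1 × 10⁻⁴)(-1.6)+(7.1 × 10⁻⁴)(-0.05) = 1.2 × 10⁻⁴ → stable
  166–191 m: −αΔT+βΔS = −(1 × 10⁻⁴)(-0.1)+(7.1 × 10⁻⁴)(+0.94) = 6.8 × 10⁻⁴ → stable
  191–236 m: −αΔT+βΔS = −(1 × 10⁻⁴)(+1.5)+(7.1 × 10⁻⁴)(-0.74) = -6.8 × 10⁻⁴ → UNSTABLE
  236–240 m: −αΔT+βΔS = −(1 × 10⁻⁴)(-6.7)+(7.1 × 10⁻⁴)(-0.19) = 5.4 × 10⁻⁴ → stable
The 191–236 m interval has Δρ < 0: lighter water underlies denser water.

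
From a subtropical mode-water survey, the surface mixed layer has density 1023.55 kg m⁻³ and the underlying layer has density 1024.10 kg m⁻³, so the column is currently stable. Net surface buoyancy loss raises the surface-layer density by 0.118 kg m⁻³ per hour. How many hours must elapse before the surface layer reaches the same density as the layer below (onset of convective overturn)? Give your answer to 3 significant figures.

Density deficit of the surface layer: 1024.10 − 1023.55 = 0.55 kg m⁻³.
Required change = 0.55 / 0.118 = 4.66 hours.

4.66 hours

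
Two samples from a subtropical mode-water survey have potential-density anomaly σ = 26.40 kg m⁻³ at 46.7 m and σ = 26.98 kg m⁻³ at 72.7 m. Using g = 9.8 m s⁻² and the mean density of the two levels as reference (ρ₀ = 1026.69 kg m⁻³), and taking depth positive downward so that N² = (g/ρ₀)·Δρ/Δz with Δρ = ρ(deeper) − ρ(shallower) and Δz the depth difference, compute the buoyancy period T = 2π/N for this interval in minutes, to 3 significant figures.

7.18 min

Δρ = 1026.98 − 1026.40 = 0.58 kg m⁻³ over Δz = 72.7 − 46.7 = 26 m.
N² = (9.8/1026.69) × (0.58/26) = 2.1293 × 10⁻⁴ s⁻².
N = √(2.1293 × 10⁻⁴) = 0.014592 rad s⁻¹, so T = 2π/N = 430.59 s = 7.1765 min ≈ 7.18 min.
A positive N² confirms static stability across the interval.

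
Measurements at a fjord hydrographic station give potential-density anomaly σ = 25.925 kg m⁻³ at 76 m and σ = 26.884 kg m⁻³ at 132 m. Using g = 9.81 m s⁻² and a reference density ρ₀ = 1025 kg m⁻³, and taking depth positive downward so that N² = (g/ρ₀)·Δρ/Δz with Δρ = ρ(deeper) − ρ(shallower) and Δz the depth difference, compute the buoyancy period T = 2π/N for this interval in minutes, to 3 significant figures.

8.18 min

Δρ = 1026.884 − 1025.925 = 0.959 kg m⁻³ over Δz = 132 − 76 = 56 m.
N² = (9.81/1025) × (0.959/56) = 1.6390 × 10⁻⁴ s⁻².
N = √(1.6390 × 10⁻⁴) = 0.012802 rad s⁻¹, so T = 2π/N = 490.80 s = 8.1800 min ≈ 8.18 min.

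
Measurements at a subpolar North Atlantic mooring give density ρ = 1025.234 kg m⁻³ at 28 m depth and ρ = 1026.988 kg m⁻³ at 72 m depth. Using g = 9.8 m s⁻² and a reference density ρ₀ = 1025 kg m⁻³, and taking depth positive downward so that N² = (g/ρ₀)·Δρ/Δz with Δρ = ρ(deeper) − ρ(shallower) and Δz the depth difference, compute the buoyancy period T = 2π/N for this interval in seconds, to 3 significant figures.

Δρ = 1026.988 − 1025.234 = 1.754 kg m⁻³ over Δz = 72 − 28 = 44 m.
N² = (9.8/1025) × (1.754/44) = 3.8114 × 10⁻⁴ s⁻².
N = √(3.8114 × 10⁻⁴) = 0.019523 rad s⁻¹, so T = 2π/N = 321.84 s ≈ 322 s.
A positive N² confirms static stability across the interval.

322 s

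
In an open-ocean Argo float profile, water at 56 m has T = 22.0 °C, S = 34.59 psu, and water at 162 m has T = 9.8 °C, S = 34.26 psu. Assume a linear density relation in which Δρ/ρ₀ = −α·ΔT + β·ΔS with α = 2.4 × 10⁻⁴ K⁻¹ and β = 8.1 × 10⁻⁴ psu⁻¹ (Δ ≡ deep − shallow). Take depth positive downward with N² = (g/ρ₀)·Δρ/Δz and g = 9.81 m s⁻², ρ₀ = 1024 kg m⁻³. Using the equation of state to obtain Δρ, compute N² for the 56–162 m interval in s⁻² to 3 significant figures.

ΔT = -12.2 K, ΔS = -0.33 psu (deep − shallow).
Δρ/ρ₀ = −αΔT + βΔS = 2.928 × 10⁻³ − 2.673 × 10⁻⁴ = 2.6607 × 10⁻³, so Δρ ≈ 2.725 kg m⁻³.
N² = (g/ρ₀)·Δρ/Δz = g·(Δρ/ρ₀)/Δz = 9.81 × 2.6607 × 10⁻³ / 106 = 2.4624 × 10⁻⁴ s⁻² ≈ 2.46 × 10⁻⁴ s⁻².

2.46 × 10⁻⁴ s⁻²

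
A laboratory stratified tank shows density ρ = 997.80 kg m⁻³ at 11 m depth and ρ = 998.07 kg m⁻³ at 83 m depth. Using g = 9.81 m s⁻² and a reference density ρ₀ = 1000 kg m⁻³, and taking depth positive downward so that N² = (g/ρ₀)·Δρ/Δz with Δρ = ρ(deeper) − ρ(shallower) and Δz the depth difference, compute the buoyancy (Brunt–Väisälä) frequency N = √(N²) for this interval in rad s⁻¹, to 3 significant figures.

Δρ = 998.07 − 997.80 = 0.27 kg m⁻³ over Δz = 83 − 11 = 72 m.
N² = (9.81/1000) × (0.27/72) = 3.6788 × 10⁻⁵ s⁻².
N = √(3.6788 × 10⁻⁵) = 6.0653 × 10⁻³ rad s⁻¹ ≈ 6.07 × 10⁻³ rad s⁻¹.

6.07 × 10⁻³ rad s⁻¹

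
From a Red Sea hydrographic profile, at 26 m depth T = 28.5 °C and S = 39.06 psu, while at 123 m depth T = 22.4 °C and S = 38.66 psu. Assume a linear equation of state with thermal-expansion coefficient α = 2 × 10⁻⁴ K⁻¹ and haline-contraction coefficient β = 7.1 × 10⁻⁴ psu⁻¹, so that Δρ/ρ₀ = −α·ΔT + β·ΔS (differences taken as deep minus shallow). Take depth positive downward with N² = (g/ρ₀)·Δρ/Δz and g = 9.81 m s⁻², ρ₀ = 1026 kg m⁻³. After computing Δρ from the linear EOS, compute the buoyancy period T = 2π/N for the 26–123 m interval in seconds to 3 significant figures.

646 s

ΔT = -6.1 K, ΔS = -0.40 psu (deep − shallow).
Δρ/ρ₀ = −αΔT + βΔS = 1.22 × 10⁻³ − 2.84 × 10⁻⁴ = 9.36 × 10⁻⁴, so Δρ ≈ 0.9603 kg m⁻³.
N² = (g/ρ₀)·Δρ/Δz = g·(Δρ/ρ₀)/Δz = 9.81 × 9.36 × 10⁻⁴ / 97 = 9.4661 × 10⁻⁵ s⁻².
N = √(9.4661 × 10⁻⁵) = 9.7294 × 10⁻³ rad s⁻¹ → T = 2π/N = 645.79 s ≈ 646 s.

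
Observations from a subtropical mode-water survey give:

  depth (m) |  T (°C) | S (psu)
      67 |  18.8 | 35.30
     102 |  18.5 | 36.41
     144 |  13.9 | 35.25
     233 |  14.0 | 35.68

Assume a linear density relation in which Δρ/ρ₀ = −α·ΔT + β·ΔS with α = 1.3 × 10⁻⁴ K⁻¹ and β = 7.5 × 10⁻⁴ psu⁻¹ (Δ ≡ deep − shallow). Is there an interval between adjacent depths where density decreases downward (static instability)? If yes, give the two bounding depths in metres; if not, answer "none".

102–144 m

Evaluate Δρ/ρ₀ = −αΔT + βΔS across each adjacent pair:
  67–102 m: −αΔT+βΔS = −(1.3 × 10⁻⁴)(-0.3)+(7.5 × 10⁻⁴)(+1.11) = 8.7 × 10⁻⁴ → stable
  102–144 m: −αΔT+βΔS = −(1.3 × 10⁻⁴)(-4.6)+(7.5 × 10⁻⁴)(-1.16) = -2.7 × 10⁻⁴ → UNSTABLE
  144–233 m: −αΔT+βΔS = −(1.3 × 10⁻⁴)(+0.1)+(7.5 × 10⁻⁴)(+0.43) = 3.1 × 10⁻⁴ → stable
The 102–144 m interval has Δρ < 0: lighter water underlies denser water.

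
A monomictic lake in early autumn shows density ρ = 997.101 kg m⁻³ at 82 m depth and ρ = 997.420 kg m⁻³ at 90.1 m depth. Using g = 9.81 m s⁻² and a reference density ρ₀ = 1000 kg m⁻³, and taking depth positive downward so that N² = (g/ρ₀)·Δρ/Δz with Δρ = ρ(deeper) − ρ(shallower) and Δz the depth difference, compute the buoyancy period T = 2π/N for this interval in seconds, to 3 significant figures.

Δρ = 997.420 − 997.101 = 0.319 kg m⁻³ over Δz = 90.1 − 82 = 8.1 m.
N² = (9.81/1000) × (0.319/8.1) = 3.8634 × 10⁻⁴ s⁻².
N = √(3.8634 × 10⁻⁴) = 0.019656 rad s⁻¹, so T = 2π/N = 319.66 s ≈ 320 s.

320 s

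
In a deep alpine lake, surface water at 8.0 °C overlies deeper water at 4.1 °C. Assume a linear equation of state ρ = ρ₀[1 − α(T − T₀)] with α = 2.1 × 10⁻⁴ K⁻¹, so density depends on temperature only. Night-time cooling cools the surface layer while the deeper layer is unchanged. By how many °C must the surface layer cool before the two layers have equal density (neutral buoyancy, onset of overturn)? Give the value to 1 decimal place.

With temperature the only control, equal density requires T_surf′ = T_deep.
T_surf′ = 4.1 °C.
Cooling required: 8.0 − 4.1 = 3.9 °C.

3.9 °C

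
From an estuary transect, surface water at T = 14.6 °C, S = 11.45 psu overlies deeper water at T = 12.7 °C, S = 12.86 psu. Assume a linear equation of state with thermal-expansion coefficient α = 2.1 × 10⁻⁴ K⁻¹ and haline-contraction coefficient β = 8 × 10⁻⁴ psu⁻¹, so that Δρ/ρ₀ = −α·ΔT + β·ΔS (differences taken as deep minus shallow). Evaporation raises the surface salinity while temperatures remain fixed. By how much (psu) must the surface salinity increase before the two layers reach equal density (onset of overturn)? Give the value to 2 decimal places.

Neutral buoyancy requires −α(T_deep − T_surf) + β(S_deep − S_surf′) = 0.
S_surf′ = S_deep − (α/β)·ΔT = 12.86 − (2.1 × 10⁻⁴/8 × 10⁻⁴)·(-1.9) = 13.3587 psu.
Increase required: 13.3587 − 11.45 = 1.9087 psu.

1.91 psu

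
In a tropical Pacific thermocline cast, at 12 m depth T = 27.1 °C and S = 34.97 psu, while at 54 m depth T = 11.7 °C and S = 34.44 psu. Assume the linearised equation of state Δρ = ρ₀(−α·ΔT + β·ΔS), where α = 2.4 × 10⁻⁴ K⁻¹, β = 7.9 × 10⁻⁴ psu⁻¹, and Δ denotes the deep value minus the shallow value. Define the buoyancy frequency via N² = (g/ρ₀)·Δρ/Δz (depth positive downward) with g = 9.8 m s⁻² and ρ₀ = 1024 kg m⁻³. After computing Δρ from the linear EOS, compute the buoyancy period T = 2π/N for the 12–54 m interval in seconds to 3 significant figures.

227 s

ΔT = -15.4 K, ΔS = -0.53 psu (deep − shallow).
Δρ/ρ₀ = −αΔT + βΔS = 3.696 × 10⁻³ − 4.187 × 10⁻⁴ = 3.2773 × 10⁻³, so Δρ ≈ 3.356 kg m⁻³.
N² = (g/ρ₀)·Δρ/Δz = g·(Δρ/ρ₀)/Δz = 9.8 × 3.2773 × 10⁻³ / 42 = 7.6470 × 10⁻⁴ s⁻².
N = √(7.6470 × 10⁻⁴) = 0.027653 rad s⁻¹ → T = 2π/N = 227.22 s ≈ 227 s.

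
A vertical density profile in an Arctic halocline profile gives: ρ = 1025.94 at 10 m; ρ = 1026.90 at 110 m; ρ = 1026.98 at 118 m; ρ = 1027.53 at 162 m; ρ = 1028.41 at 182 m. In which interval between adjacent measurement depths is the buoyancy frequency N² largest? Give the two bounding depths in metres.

Compute the density gradient over each adjacent pair:
  10–110 m: Δρ/Δz = 0.96/100 = 9.6 × 10⁻³ kg m⁻⁴
  110–118 m: Δρ/Δz = 0.08/8 = 0.010 kg m⁻⁴
  118–162 m: Δρ/Δz = 0.55/44 = 0.013 kg m⁻⁴
  162–182 m: Δρ/Δz = 0.88/20 = 0.044 kg m⁻⁴
The largest gradient is in the 162–182 m interval — the pycnocline.

162–182 m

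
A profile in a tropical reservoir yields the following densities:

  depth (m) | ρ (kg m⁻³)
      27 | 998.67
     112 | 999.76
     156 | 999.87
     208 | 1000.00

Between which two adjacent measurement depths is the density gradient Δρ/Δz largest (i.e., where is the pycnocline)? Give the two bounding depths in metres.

27–112 m

Compute the density gradient over each adjacent pair:
  27–112 m: Δρ/Δz = 1.09/85 = 0.013 kg m⁻⁴
  112–156 m: Δρ/Δz = 0.11/44 = 2.5 × 10⁻³ kg m⁻⁴
  156–208 m: Δρ/Δz = 0.13/52 = 2.5 × 10⁻³ kg m⁻⁴
The largest gradient is in the 27–112 m interval — the pycnocline.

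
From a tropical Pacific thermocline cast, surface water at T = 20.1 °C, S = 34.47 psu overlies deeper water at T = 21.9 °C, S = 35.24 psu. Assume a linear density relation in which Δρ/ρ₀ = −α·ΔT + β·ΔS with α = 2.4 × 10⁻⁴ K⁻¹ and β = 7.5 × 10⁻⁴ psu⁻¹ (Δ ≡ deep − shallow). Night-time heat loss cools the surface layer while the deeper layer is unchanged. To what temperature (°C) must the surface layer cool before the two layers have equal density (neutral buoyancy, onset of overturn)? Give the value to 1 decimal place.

19.5 °C

Neutral buoyancy requires Δρ = 0, i.e. −α(T_deep − T_surf′) + β(S_deep − S_surf) = 0.
T_surf′ = T_deep − (β/α)·ΔS = 21.9 − (7.5 × 10⁻⁴/2.4 × 10⁻⁴)·(+0.77) = 19.494 °C.
Cooling required: 20.1 − (19.494) = 0.606 °C.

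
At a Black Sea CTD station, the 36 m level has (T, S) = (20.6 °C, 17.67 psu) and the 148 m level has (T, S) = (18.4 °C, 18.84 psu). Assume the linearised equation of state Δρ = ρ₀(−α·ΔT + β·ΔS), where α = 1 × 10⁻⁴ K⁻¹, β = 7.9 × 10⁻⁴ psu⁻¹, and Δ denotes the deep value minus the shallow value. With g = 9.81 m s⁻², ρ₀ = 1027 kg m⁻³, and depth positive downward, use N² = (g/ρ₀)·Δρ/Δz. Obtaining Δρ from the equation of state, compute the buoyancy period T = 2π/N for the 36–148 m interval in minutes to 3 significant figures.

10.5 min

ΔT = -2.2 K, ΔS = +1.17 psu (deep − shallow).
Δρ/ρ₀ = −αΔT + βΔS = 2.20 × 10⁻⁴ + 9.243 × 10⁻⁴ = 1.1443 × 10⁻³, so Δρ ≈ 1.175 kg m⁻³.
N² = (g/ρ₀)·Δρ/Δz = g·(Δρ/ρ₀)/Δz = 9.81 × 1.1443 × 10⁻³ / 112 = 1.0023 × 10⁻⁴ s⁻².
N = √(1.0023 × 10⁻⁴) = 0.010011 rad s⁻¹ → T = 2π/N = 627.63 s = 10.460 min ≈ 10.5 min.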